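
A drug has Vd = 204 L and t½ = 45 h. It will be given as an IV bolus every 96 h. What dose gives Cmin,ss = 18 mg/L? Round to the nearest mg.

τ/t½ = 96/45 ≈ 2.1333, so f = (1/2)^(96/45) ≈ 0.227931.
Cmin,ss = (D/Vd)·f/(1−f), so D = Cmin,ss·Vd·(1−f)/f.
D = 18 × 204 × (1−f)/f ≈ 18 × 204 × 3.38729 ≈ 12438.13 mg.

12438 mg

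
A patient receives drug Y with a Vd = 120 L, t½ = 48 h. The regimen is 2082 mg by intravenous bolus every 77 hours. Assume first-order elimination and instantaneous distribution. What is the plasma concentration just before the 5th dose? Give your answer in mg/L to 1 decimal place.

8.4 mg/L

f = (1/2)^(τ/t½) = (1/2)^(77/48) ≈ 0.3289.
C₀ = D/Vd = 2082/120 ≈ 17.350 mg/L.
Before the 5th dose, 4 doses have been given. Superposition: Cmin = C₀·(f + f² + … + f^4).
≈ 17.350 × (0.3289 + 0.1082 + 0.0356 + 0.0117) ≈ 17.350 × 0.4844 ≈ 8.404 mg/L.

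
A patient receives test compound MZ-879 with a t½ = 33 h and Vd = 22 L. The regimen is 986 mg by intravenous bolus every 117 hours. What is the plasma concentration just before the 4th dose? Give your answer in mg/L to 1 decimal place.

4.2 mg/L

f = (1/2)^(τ/t½) = (1/2)^(117/33) ≈ 0.0856.
C₀ = D/Vd = 986/22 ≈ 44.818 mg/L.
Before the 4th dose, 3 doses have been given. Superposition: Cmin = C₀·(f + f² + … + f^3).
≈ 44.818 × (0.0856 + 0.0073 + 0.0006) ≈ 44.818 × 0.0935 ≈ 4.190 mg/L.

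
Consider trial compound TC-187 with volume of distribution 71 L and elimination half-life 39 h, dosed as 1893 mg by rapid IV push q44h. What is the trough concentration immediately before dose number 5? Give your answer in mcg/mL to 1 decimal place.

f = (1/2)^(τ/t½) = (1/2)^(44/39) ≈ 0.4575.
C₀ = D/Vd = 1893/71 ≈ 26.662 mcg/mL.
Before the 5th dose, 4 doses have been given. Superposition: Cmin = C₀·(f + f² + … + f^4).
≈ 26.662 × (0.4575 + 0.2093 + 0.0958 + 0.0438) ≈ 26.662 × 0.8064 ≈ 21.500 mcg/mL.

21.5 mcg/mL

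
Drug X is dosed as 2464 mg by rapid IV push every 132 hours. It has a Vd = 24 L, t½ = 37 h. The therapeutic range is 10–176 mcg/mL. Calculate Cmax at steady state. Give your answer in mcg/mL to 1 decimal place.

112.1 mcg/mL

Over one 132-h interval, 132/37 ≈ 3.5676 half-lives elapse, leaving f ≈ 0.0843 of each dose.
Accumulation ratio R = 1/(1 − f) ≈ 1/0.9157 ≈ 1.0921.
Single-dose peak C₀ = D/Vd = 2464/24 ≈ 102.667 mcg/mL.
Steady-state peak Cmax,ss = C₀·R ≈ 102.667 × 1.0921 ≈ 112.123 mcg/mL.
Peak 112.1 mcg/mL vs MTC 176 mcg/mL: below toxic threshold.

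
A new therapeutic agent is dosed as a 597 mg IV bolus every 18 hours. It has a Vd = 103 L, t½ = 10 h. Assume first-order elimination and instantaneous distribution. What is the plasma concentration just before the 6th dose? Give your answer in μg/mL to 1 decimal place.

2.3 μg/mL

f = (1/2)^(τ/t½) = (1/2)^(18/10) ≈ 0.2872.
C₀ = D/Vd = 597/103 ≈ 5.796 μg/mL.
Before the 6th dose, 5 doses have been given. Superposition: Cmin = C₀·(f + f² + … + f^5).
≈ 5.796 × (0.2872 + 0.0825 + 0.0237 + 0.0068 + 0.0020) ≈ 5.796 × 0.4022 ≈ 2.331 μg/mL.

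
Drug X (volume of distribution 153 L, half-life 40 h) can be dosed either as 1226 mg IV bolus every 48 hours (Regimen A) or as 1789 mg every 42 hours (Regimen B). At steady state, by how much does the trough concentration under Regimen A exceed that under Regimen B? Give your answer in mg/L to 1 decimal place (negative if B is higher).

-4.7 mg/L

Regimen A: f = (1/2)^(48/40) ≈ 0.4353; Cmin,ss = (1226/153)·f/(1−f) ≈ 6.177 mg/L.
Regimen B: f = (1/2)^(42/40) ≈ 0.4830; Cmin,ss = (1789/153)·f/(1−f) ≈ 10.924 mg/L.
Difference ≈ 6.177 − 10.924 ≈ -4.747 mg/L.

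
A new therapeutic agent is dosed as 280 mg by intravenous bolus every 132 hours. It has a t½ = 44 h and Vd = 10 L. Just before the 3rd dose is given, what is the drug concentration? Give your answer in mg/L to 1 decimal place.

3.9 mg/L

f = (1/2)^(τ/t½) = (1/2)^(132/44) ≈ 0.1250.
C₀ = D/Vd = 280/10 ≈ 28.000 mg/L.
Before the 3rd dose, 2 doses have been given. Superposition: Cmin = C₀·(f + f²).
≈ 28.000 × (0.1250 + 0.0156) ≈ 28.000 × 0.1406 ≈ 3.937 mg/L.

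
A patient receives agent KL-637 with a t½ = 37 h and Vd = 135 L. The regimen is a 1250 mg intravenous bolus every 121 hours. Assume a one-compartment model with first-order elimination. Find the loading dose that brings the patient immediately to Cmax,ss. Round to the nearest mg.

f = (1/2)^(121/37) ≈ 0.103646; accumulation ratio R = 1/(1−f) ≈ 1.11563.
Loading dose to hit Cmax,ss on first dose: D_load = D_maint·R ≈ 1250 × 1.11563 ≈ 1394.54 mg.

1395 mg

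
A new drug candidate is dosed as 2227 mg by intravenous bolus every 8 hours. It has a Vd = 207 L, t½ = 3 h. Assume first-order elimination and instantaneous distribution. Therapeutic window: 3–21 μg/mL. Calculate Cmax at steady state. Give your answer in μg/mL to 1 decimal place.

12.8 μg/mL

Over one 8-h interval, 8/3 ≈ 2.6667 half-lives elapse, leaving f ≈ 0.1575 of each dose.
Accumulation ratio R = 1/(1 − f) ≈ 1/0.8425 ≈ 1.1869.
Each bolus raises the concentration by D/Vd = 2227/207 ≈ 10.758 μg/mL.
Steady-state peak Cmax,ss = C₀·R ≈ 10.758 × 1.1869 ≈ 12.769 μg/mL.
Peak 12.8 μg/mL vs MTC 21 μg/mL: below toxic threshold.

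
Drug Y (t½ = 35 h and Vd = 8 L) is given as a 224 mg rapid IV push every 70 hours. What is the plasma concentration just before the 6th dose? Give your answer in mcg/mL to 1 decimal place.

f = (1/2)^(τ/t½) = (1/2)^(70/35) ≈ 0.2500.
C₀ = D/Vd = 224/8 ≈ 28.000 mcg/mL.
Before the 6th dose, 5 doses have been given. Superposition: Cmin = C₀·(f + f² + … + f^5).
≈ 28.000 × (0.2500 + 0.0625 + 0.0156 + 0.0039 + 0.0010) ≈ 28.000 × 0.3330 ≈ 9.324 mcg/mL.

9.3 mcg/mL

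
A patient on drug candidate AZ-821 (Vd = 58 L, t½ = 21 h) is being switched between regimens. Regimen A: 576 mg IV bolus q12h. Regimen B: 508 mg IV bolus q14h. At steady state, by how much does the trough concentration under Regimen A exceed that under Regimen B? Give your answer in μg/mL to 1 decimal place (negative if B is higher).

Regimen A: f = (1/2)^(12/21) ≈ 0.6730; Cmin,ss = (576/58)·f/(1−f) ≈ 20.439 μg/mL.
Regimen B: f = (1/2)^(14/21) ≈ 0.6300; Cmin,ss = (508/58)·f/(1−f) ≈ 14.913 μg/mL.
Difference ≈ 20.439 − 14.913 ≈ 5.526 μg/mL.

5.5 μg/mL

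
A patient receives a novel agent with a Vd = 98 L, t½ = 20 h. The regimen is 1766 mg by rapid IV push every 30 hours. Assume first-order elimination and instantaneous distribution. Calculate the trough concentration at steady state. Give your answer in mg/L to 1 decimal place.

9.9 mg/L

τ/t½ = 30/20 ≈ 1.5, so fraction remaining f = (1/2)^(30/20) ≈ 0.3536.
At steady state, accumulation factor R = 1/(1 − e^(−kτ)) ≈ 1.5470.
Single-dose peak C₀ = D/Vd = 1766/98 ≈ 18.020 mg/L.
Cmax,ss = C₀/(1 − f) ≈ 18.020/0.6464 ≈ 27.877 mg/L.
Steady-state trough Cmin,ss = Cmax,ss·f ≈ 27.877 × 0.3536 ≈ 9.857 mg/L.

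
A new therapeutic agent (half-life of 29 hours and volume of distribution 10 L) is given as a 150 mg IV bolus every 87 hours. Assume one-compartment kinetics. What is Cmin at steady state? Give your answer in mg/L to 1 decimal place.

The dosing interval is 3 half-lives, so f = 2^(−3) = 0.125.
At steady state, R = 1/(1 − 0.125) = 8/7.
Single-dose peak C₀ = D/Vd = 150/10 = 15 mg/L.
Steady-state peak Cmax,ss = C₀·R = 15 × 8/7 ≈ 17.143 mg/L.
Steady-state trough Cmin,ss = Cmax,ss·f ≈ 17.143 × 0.125 ≈ 2.143 mg/L.

2.1 mg/L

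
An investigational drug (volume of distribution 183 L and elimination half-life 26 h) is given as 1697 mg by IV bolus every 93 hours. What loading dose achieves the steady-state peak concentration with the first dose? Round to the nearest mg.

f = (1/2)^(93/26) ≈ 0.083799; accumulation ratio R = 1/(1−f) ≈ 1.09146.
Loading dose to hit Cmax,ss on first dose: D_load = D_maint·R ≈ 1697 × 1.09146 ≈ 1852.21 mg.

1852 mg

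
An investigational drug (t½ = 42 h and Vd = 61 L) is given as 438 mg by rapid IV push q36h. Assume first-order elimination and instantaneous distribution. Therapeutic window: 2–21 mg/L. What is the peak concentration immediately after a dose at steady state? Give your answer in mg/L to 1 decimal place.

16.0 mg/L

k = ln2/t½ = ln2/42 ≈ 0.016504 h⁻¹; fraction remaining f = e^(−kτ) = e^(−0.016504×36) ≈ 0.5520.
Accumulation ratio R = 1/(1 − f) ≈ 1/0.4480 ≈ 2.2321.
Single-dose peak C₀ = D/Vd = 438/61 ≈ 7.180 mg/L.
Steady-state peak Cmax,ss = C₀·R ≈ 7.180 × 2.2321 ≈ 16.026 mg/L.
Peak 16.0 mg/L vs MTC 21 mg/L: below toxic threshold.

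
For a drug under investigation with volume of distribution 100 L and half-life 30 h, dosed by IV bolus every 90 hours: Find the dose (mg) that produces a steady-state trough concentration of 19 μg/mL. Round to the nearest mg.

τ/t½ = 90/30 ≈ 3, so f = (1/2)^(90/30) ≈ 0.125000.
Cmin,ss = (D/Vd)·f/(1−f), so D = Cmin,ss·Vd·(1−f)/f.
D = 19 × 100 × (1−f)/f ≈ 19 × 100 × 7.00000 ≈ 13300.00 mg.

13300 mg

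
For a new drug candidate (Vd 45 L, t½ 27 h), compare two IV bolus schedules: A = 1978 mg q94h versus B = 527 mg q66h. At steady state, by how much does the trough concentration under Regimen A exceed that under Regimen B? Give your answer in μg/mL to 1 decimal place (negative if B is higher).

Regimen A: f = (1/2)^(94/27) ≈ 0.0895; Cmin,ss = (1978/45)·f/(1−f) ≈ 4.321 μg/mL.
Regimen B: f = (1/2)^(66/27) ≈ 0.1837; Cmin,ss = (527/45)·f/(1−f) ≈ 2.635 μg/mL.
Difference ≈ 4.321 − 2.635 ≈ 1.686 μg/mL.

1.7 μg/mL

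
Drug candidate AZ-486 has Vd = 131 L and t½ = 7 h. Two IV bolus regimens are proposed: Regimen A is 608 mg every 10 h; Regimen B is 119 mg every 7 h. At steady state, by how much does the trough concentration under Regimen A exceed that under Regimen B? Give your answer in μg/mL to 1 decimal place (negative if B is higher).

Regimen A: f = (1/2)^(10/7) ≈ 0.3715; Cmin,ss = (608/131)·f/(1−f) ≈ 2.743 μg/mL.
Regimen B: f = (1/2)^(7/7) ≈ 0.5000; Cmin,ss = (119/131)·f/(1−f) ≈ 0.908 μg/mL.
Difference ≈ 2.743 − 0.908 ≈ 1.835 μg/mL.

1.8 μg/mL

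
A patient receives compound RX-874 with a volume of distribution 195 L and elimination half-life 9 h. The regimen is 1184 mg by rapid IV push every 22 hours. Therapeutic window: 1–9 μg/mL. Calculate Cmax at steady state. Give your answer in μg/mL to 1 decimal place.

7.4 μg/mL

Over one 22-h interval, 22/9 ≈ 2.4444 half-lives elapse, leaving f ≈ 0.1837 of each dose.
At steady state, accumulation factor R = 1/(1 − e^(−kτ)) ≈ 1.2250.
Single-dose peak C₀ = D/Vd = 1184/195 ≈ 6.072 μg/mL.
Steady-state peak Cmax,ss = C₀·R ≈ 6.072 × 1.2250 ≈ 7.438 μg/mL.
Peak 7.4 μg/mL vs MTC 9 μg/mL: below toxic threshold.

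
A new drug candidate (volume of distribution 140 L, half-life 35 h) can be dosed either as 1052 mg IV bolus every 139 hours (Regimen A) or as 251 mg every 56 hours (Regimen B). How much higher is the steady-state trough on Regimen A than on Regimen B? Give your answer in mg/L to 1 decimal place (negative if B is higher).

-0.4 mg/L

Regimen A: f = (1/2)^(139/35) ≈ 0.0638; Cmin,ss = (1052/140)·f/(1−f) ≈ 0.512 mg/L.
Regimen B: f = (1/2)^(56/35) ≈ 0.3299; Cmin,ss = (251/140)·f/(1−f) ≈ 0.883 mg/L.
Difference ≈ 0.512 − 0.883 ≈ -0.371 mg/L.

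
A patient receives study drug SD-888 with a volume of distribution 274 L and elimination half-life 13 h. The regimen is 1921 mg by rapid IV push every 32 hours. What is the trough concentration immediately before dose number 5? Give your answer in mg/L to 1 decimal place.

1.6 mg/L

f = (1/2)^(τ/t½) = (1/2)^(32/13) ≈ 0.1816.
C₀ = D/Vd = 1921/274 ≈ 7.011 mg/L.
Before the 5th dose, 4 doses have been given. Superposition: Cmin = C₀·(f + f² + … + f^4).
≈ 7.011 × (0.1816 + 0.0330 + 0.0060 + 0.0011) ≈ 7.011 × 0.2217 ≈ 1.554 mg/L.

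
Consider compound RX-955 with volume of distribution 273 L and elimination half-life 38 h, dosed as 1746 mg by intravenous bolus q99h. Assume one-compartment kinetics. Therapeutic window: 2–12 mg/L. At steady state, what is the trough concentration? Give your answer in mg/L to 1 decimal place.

Over one 99-h interval, 99/38 ≈ 2.6053 half-lives elapse, leaving f ≈ 0.1643 of each dose.
Accumulation ratio R = 1/(1 − f) ≈ 1/0.8357 ≈ 1.1966.
Each bolus raises the concentration by D/Vd = 1746/273 ≈ 6.396 mg/L.
Cmax,ss = C₀/(1 − f) ≈ 6.396/0.8357 ≈ 7.653 mg/L.
Steady-state trough Cmin,ss = Cmax,ss·f ≈ 7.653 × 0.1643 ≈ 1.257 mg/L.
Trough 1.3 mg/L vs MEC 2 mg/L: subtherapeutic.

1.3 mg/L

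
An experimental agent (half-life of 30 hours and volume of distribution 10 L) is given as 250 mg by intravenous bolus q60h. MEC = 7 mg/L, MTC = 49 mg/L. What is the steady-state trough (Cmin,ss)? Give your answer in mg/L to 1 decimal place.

The dosing interval is 2 half-lives, so f = 2^(−2) = 0.25.
At steady state, R = 1/(1 − 0.25) = 4/3.
Single-dose peak C₀ = D/Vd = 250/10 = 25 mg/L.
Steady-state peak Cmax,ss = C₀·R = 25 × 4/3 ≈ 33.333 mg/L.
Steady-state trough Cmin,ss = Cmax,ss·f ≈ 33.333 × 0.25 ≈ 8.333 mg/L.
Trough 8.3 mg/L vs MEC 7 mg/L: adequate.

8.3 mg/L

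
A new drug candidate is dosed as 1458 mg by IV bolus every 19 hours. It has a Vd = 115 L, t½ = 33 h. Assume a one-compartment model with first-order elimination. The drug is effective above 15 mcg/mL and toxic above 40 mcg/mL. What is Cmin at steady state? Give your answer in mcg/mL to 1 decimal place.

τ/t½ = 19/33 ≈ 0.57576, so fraction remaining f = (1/2)^(19/33) ≈ 0.6709.
Each bolus raises the concentration by D/Vd = 1458/115 ≈ 12.678 mcg/mL.
Steady-state trough Cmin,ss = C₀·f/(1−f) ≈ 12.678 × 0.6709/0.3291 ≈ 25.845 mcg/mL.
Trough 25.8 mcg/mL vs MEC 15 mcg/mL: adequate.

25.8 mcg/mL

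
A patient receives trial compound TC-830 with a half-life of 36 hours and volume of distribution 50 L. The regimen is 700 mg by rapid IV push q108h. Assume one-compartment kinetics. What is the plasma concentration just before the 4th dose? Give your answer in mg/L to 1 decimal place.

f = (1/2)^(τ/t½) = (1/2)^(108/36) ≈ 0.1250.
C₀ = D/Vd = 700/50 ≈ 14.000 mg/L.
Before the 4th dose, 3 doses have been given. Superposition: Cmin = C₀·(f + f² + … + f^3).
≈ 14.000 × (0.1250 + 0.0156 + 0.0020) ≈ 14.000 × 0.1426 ≈ 1.996 mg/L.

2.0 mg/L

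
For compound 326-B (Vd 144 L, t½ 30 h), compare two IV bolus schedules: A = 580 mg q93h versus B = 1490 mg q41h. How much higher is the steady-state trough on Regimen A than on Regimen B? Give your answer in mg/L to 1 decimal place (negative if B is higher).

Regimen A: f = (1/2)^(93/30) ≈ 0.1166; Cmin,ss = (580/144)·f/(1−f) ≈ 0.532 mg/L.
Regimen B: f = (1/2)^(41/30) ≈ 0.3878; Cmin,ss = (1490/144)·f/(1−f) ≈ 6.554 mg/L.
Difference ≈ 0.532 − 6.554 ≈ -6.022 mg/L.

-6.0 mg/L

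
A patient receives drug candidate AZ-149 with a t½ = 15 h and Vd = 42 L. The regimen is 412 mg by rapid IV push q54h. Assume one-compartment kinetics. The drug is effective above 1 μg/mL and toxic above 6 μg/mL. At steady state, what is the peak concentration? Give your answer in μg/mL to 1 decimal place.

10.7 μg/mL

Over one 54-h interval, 54/15 ≈ 3.6 half-lives elapse, leaving f ≈ 0.0825 of each dose.
At steady state, accumulation factor R = 1/(1 − e^(−kτ)) ≈ 1.0899.
Each bolus raises the concentration by D/Vd = 412/42 ≈ 9.810 μg/mL.
Steady-state peak Cmax,ss = C₀·R ≈ 9.810 × 1.0899 ≈ 10.692 μg/mL.
Peak 10.7 μg/mL vs MTC 6 μg/mL: exceeds toxic threshold.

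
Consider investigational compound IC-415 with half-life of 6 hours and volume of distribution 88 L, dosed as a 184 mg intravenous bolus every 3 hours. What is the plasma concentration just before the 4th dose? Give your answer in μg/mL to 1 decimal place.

3.3 μg/mL

f = (1/2)^(τ/t½) = (1/2)^(3/6) ≈ 0.7071.
C₀ = D/Vd = 184/88 ≈ 2.091 μg/mL.
Before the 4th dose, 3 doses have been given. Superposition: Cmin = C₀·(f + f² + … + f^3).
≈ 2.091 × (0.7071 + 0.5000 + 0.3535) ≈ 2.091 × 1.5606 ≈ 3.263 μg/mL.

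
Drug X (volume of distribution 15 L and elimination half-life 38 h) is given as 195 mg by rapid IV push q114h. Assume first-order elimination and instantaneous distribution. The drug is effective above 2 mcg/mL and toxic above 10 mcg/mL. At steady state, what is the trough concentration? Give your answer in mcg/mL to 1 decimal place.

1.9 mcg/mL

The dosing interval is 3 half-lives, so f = 2^(−3) = 0.125.
At steady state, R = 1/(1 − 0.125) = 8/7.
Single-dose peak C₀ = D/Vd = 195/15 = 13 mcg/mL.
Steady-state peak Cmax,ss = C₀·R = 13 × 8/7 ≈ 14.857 mcg/mL.
Steady-state trough Cmin,ss = Cmax,ss·f ≈ 14.857 × 0.125 ≈ 1.857 mcg/mL.
Trough 1.9 mcg/mL vs MEC 2 mcg/mL: subtherapeutic.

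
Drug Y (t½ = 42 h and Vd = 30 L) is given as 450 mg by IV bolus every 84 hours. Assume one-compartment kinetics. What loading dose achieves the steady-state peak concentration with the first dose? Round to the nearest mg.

f = (1/2)^(84/42) ≈ 0.250000; accumulation ratio R = 1/(1−f) ≈ 1.33333.
Loading dose to hit Cmax,ss on first dose: D_load = D_maint·R ≈ 450 × 1.33333 ≈ 600.00 mg.

600 mg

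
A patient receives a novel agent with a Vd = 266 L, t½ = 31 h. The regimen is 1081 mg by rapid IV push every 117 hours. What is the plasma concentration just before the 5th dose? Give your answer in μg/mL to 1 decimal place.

0.3 μg/mL

f = (1/2)^(τ/t½) = (1/2)^(117/31) ≈ 0.0731.
C₀ = D/Vd = 1081/266 ≈ 4.064 μg/mL.
Before the 5th dose, 4 doses have been given. Superposition: Cmin = C₀·(f + f² + … + f^4).
≈ 4.064 × (0.0731 + 0.0053 + 0.0004 + 0.0000) ≈ 4.064 × 0.0788 ≈ 0.320 μg/mL.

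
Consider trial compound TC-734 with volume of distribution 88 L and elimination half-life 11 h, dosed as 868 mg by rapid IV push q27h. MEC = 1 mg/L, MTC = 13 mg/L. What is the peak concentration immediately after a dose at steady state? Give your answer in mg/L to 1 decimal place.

12.1 mg/L

k = ln2/t½ = ln2/11 ≈ 0.063013 h⁻¹; fraction remaining f = e^(−kτ) = e^(−0.063013×27) ≈ 0.1824.
Accumulation ratio R = 1/(1 − f) ≈ 1/0.8176 ≈ 1.2231.
Single-dose peak C₀ = D/Vd = 868/88 ≈ 9.864 mg/L.
Cmax,ss = C₀/(1 − f) ≈ 9.864/0.8176 ≈ 12.065 mg/L.
Peak 12.1 mg/L vs MTC 13 mg/L: below toxic threshold.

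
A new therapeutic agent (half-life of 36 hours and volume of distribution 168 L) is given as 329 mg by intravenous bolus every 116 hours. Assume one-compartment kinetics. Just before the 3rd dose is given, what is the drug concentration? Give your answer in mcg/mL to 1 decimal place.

f = (1/2)^(τ/t½) = (1/2)^(116/36) ≈ 0.1072.
C₀ = D/Vd = 329/168 ≈ 1.958 mcg/mL.
Before the 3rd dose, 2 doses have been given. Superposition: Cmin = C₀·(f + f²).
≈ 1.958 × (0.1072 + 0.0115) ≈ 1.958 × 0.1187 ≈ 0.232 mcg/mL.

0.2 mcg/mL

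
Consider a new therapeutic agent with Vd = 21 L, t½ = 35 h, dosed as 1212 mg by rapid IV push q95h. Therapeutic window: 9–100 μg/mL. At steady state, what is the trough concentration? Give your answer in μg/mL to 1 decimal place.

10.4 μg/mL

k = ln2/t½ = ln2/35 ≈ 0.019804 h⁻¹; fraction remaining f = e^(−kτ) = e^(−0.019804×95) ≈ 0.1524.
Accumulation ratio R = 1/(1 − f) ≈ 1/0.8476 ≈ 1.1798.
Each bolus raises the concentration by D/Vd = 1212/21 ≈ 57.714 μg/mL.
Steady-state peak Cmax,ss = C₀·R ≈ 57.714 × 1.1798 ≈ 68.091 μg/mL.
One interval later, Cmin,ss = Cmax,ss·e^(−kτ) ≈ 68.091 × 0.1524 ≈ 10.377 μg/mL.
Trough 10.4 μg/mL vs MEC 9 μg/mL: adequate.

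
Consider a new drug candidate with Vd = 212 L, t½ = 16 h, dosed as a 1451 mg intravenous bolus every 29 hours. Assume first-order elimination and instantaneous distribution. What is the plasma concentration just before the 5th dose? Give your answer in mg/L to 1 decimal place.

f = (1/2)^(τ/t½) = (1/2)^(29/16) ≈ 0.2847.
C₀ = D/Vd = 1451/212 ≈ 6.844 mg/L.
Before the 5th dose, 4 doses have been given. Superposition: Cmin = C₀·(f + f² + … + f^4).
≈ 6.844 × (0.2847 + 0.0811 + 0.0231 + 0.0066) ≈ 6.844 × 0.3955 ≈ 2.707 mg/L.

2.7 mg/L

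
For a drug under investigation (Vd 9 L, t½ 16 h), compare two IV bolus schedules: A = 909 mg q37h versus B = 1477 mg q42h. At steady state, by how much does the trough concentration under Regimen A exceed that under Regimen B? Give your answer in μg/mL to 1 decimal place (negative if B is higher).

Regimen A: f = (1/2)^(37/16) ≈ 0.2013; Cmin,ss = (909/9)·f/(1−f) ≈ 25.455 μg/mL.
Regimen B: f = (1/2)^(42/16) ≈ 0.1621; Cmin,ss = (1477/9)·f/(1−f) ≈ 31.749 μg/mL.
Difference ≈ 25.455 − 31.749 ≈ -6.294 μg/mL.

-6.3 μg/mL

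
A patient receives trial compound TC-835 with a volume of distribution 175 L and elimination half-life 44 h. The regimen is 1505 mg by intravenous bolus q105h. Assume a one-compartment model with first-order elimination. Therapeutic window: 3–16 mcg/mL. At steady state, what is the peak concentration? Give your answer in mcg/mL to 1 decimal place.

k = ln2/t½ = ln2/44 ≈ 0.015753 h⁻¹; fraction remaining f = e^(−kτ) = e^(−0.015753×105) ≈ 0.1913.
At steady state, accumulation factor R = 1/(1 − e^(−kτ)) ≈ 1.2366.
Each bolus raises the concentration by D/Vd = 1505/175 ≈ 8.600 mcg/mL.
Steady-state peak Cmax,ss = C₀·R ≈ 8.600 × 1.2366 ≈ 10.635 mcg/mL.
Peak 10.6 mcg/mL vs MTC 16 mcg/mL: below toxic threshold.

10.6 mcg/mL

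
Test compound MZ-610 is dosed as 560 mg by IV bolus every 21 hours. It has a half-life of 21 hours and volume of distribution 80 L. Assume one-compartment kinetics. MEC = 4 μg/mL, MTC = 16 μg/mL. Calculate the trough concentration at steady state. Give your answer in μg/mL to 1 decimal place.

The dosing interval is 1 half-life, so f = 2^(−1) = 0.5.
At steady state, R = 1/(1 − 0.5) = 2/1.
Single-dose peak C₀ = D/Vd = 560/80 = 7 μg/mL.
Steady-state peak Cmax,ss = C₀·R = 7 × 2/1 ≈ 14.000 μg/mL.
Steady-state trough Cmin,ss = Cmax,ss·f ≈ 14.000 × 0.5 ≈ 7.000 μg/mL.
Trough 7.0 μg/mL vs MEC 4 μg/mL: adequate.

7.0 μg/mL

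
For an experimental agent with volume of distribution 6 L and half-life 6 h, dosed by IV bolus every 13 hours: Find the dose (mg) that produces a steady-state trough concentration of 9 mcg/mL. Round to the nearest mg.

188 mg

τ/t½ = 13/6 ≈ 2.1667, so f = (1/2)^(13/6) ≈ 0.222725.
Cmin,ss = (D/Vd)·f/(1−f), so D = Cmin,ss·Vd·(1−f)/f.
D = 9 × 6 × (1−f)/f ≈ 9 × 6 × 3.48984 ≈ 188.45 mg.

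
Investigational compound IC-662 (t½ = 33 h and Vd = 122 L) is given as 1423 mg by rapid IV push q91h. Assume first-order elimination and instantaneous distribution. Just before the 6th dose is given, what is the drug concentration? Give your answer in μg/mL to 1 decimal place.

2.0 μg/mL

f = (1/2)^(τ/t½) = (1/2)^(91/33) ≈ 0.1479.
C₀ = D/Vd = 1423/122 ≈ 11.664 μg/mL.
Before the 6th dose, 5 doses have been given. Superposition: Cmin = C₀·(f + f² + … + f^5).
≈ 11.664 × (0.1479 + 0.0219 + 0.0032 + 0.0005 + 0.0001) ≈ 11.664 × 0.1736 ≈ 2.025 μg/mL.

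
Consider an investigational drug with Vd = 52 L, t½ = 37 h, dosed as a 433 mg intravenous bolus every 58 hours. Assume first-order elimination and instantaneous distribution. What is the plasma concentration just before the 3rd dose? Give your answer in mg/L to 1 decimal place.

f = (1/2)^(τ/t½) = (1/2)^(58/37) ≈ 0.3374.
C₀ = D/Vd = 433/52 ≈ 8.327 mg/L.
Before the 3rd dose, 2 doses have been given. Superposition: Cmin = C₀·(f + f²).
≈ 8.327 × (0.3374 + 0.1138) ≈ 8.327 × 0.4512 ≈ 3.757 mg/L.

3.8 mg/L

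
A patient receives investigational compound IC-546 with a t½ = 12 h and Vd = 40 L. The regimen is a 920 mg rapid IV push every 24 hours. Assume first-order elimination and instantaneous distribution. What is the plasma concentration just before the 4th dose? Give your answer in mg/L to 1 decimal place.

f = (1/2)^(τ/t½) = (1/2)^(24/12) ≈ 0.2500.
C₀ = D/Vd = 920/40 ≈ 23.000 mg/L.
Before the 4th dose, 3 doses have been given. Superposition: Cmin = C₀·(f + f² + … + f^3).
≈ 23.000 × (0.2500 + 0.0625 + 0.0156) ≈ 23.000 × 0.3281 ≈ 7.546 mg/L.

7.5 mg/L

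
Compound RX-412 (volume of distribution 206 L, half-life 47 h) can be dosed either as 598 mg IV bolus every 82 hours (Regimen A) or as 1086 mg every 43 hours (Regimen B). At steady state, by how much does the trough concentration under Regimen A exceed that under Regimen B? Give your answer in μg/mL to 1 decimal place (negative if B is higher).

-4.7 μg/mL

Regimen A: f = (1/2)^(82/47) ≈ 0.2984; Cmin,ss = (598/206)·f/(1−f) ≈ 1.235 μg/mL.
Regimen B: f = (1/2)^(43/47) ≈ 0.5304; Cmin,ss = (1086/206)·f/(1−f) ≈ 5.954 μg/mL.
Difference ≈ 1.235 − 5.954 ≈ -4.719 μg/mL.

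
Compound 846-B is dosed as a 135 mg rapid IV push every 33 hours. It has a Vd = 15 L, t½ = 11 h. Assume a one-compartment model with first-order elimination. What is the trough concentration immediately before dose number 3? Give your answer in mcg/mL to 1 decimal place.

f = (1/2)^(τ/t½) = (1/2)^(33/11) ≈ 0.1250.
C₀ = D/Vd = 135/15 ≈ 9.000 mcg/mL.
Before the 3rd dose, 2 doses have been given. Superposition: Cmin = C₀·(f + f²).
≈ 9.000 × (0.1250 + 0.0156) ≈ 9.000 × 0.1406 ≈ 1.265 mcg/mL.

1.3 mcg/mL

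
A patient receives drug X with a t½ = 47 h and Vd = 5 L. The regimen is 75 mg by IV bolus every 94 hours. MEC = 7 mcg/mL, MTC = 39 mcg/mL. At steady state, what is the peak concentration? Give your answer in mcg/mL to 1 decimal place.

τ = 94 h = 2 half-lives, so f = (1/2)^2 = 0.25.
Accumulation ratio R = 1/(1 − f) = 1/0.75 = 4/3.
Single-dose peak C₀ = D/Vd = 75/5 = 15 mcg/mL.
Steady-state peak Cmax,ss = C₀·R = 15 × 4/3 ≈ 20.000 mcg/mL.
Peak 20.0 mcg/mL vs MTC 39 mcg/mL: below toxic threshold.

20.0 mcg/mL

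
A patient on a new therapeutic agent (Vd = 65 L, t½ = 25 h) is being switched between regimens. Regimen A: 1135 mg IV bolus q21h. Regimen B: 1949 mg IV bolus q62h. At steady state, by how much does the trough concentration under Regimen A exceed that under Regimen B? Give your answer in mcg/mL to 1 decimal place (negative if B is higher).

Regimen A: f = (1/2)^(21/25) ≈ 0.5586; Cmin,ss = (1135/65)·f/(1−f) ≈ 22.098 mcg/mL.
Regimen B: f = (1/2)^(62/25) ≈ 0.1792; Cmin,ss = (1949/65)·f/(1−f) ≈ 6.546 mcg/mL.
Difference ≈ 22.098 − 6.546 ≈ 15.552 mcg/mL.

15.6 mcg/mL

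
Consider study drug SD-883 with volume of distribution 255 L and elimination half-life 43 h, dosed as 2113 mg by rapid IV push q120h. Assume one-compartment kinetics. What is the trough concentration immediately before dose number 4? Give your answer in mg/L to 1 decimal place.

1.4 mg/L

f = (1/2)^(τ/t½) = (1/2)^(120/43) ≈ 0.1445.
C₀ = D/Vd = 2113/255 ≈ 8.286 mg/L.
Before the 4th dose, 3 doses have been given. Superposition: Cmin = C₀·(f + f² + … + f^3).
≈ 8.286 × (0.1445 + 0.0209 + 0.0030) ≈ 8.286 × 0.1684 ≈ 1.395 mg/L.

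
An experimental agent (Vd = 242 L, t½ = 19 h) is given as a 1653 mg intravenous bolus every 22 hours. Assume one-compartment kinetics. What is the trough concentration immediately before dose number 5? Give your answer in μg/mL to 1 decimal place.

f = (1/2)^(τ/t½) = (1/2)^(22/19) ≈ 0.4482.
C₀ = D/Vd = 1653/242 ≈ 6.831 μg/mL.
Before the 5th dose, 4 doses have been given. Superposition: Cmin = C₀·(f + f² + … + f^4).
≈ 6.831 × (0.4482 + 0.2009 + 0.0900 + 0.0404) ≈ 6.831 × 0.7795 ≈ 5.325 μg/mL.

5.3 μg/mL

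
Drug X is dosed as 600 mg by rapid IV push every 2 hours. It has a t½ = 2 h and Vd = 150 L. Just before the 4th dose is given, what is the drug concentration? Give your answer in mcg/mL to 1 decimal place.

f = (1/2)^(τ/t½) = (1/2)^(2/2) ≈ 0.5000.
C₀ = D/Vd = 600/150 ≈ 4.000 mcg/mL.
Before the 4th dose, 3 doses have been given. Superposition: Cmin = C₀·(f + f² + … + f^3).
≈ 4.000 × (0.5000 + 0.2500 + 0.1250) ≈ 4.000 × 0.8750 ≈ 3.500 mcg/mL.

3.5 mcg/mL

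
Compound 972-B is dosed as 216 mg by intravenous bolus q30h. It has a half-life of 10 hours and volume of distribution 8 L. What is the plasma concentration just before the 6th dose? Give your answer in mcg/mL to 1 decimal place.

3.9 mcg/mL

f = (1/2)^(τ/t½) = (1/2)^(30/10) ≈ 0.1250.
C₀ = D/Vd = 216/8 ≈ 27.000 mcg/mL.
Before the 6th dose, 5 doses have been given. Superposition: Cmin = C₀·(f + f² + … + f^5).
≈ 27.000 × (0.1250 + 0.0156 + 0.0020 + 0.0002 + 0.0000) ≈ 27.000 × 0.1428 ≈ 3.856 mcg/mL.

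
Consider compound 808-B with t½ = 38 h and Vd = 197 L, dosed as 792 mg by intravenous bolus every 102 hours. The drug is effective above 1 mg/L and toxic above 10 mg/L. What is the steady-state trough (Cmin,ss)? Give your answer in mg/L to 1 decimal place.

k = ln2/t½ = ln2/38 ≈ 0.018241 h⁻¹; fraction remaining f = e^(−kτ) = e^(−0.018241×102) ≈ 0.1556.
Accumulation ratio R = 1/(1 − f) ≈ 1/0.8444 ≈ 1.1843.
Single-dose peak C₀ = D/Vd = 792/197 ≈ 4.020 mg/L.
Steady-state peak Cmax,ss = C₀·R ≈ 4.020 × 1.1843 ≈ 4.761 mg/L.
One interval later, Cmin,ss = Cmax,ss·e^(−kτ) ≈ 4.761 × 0.1556 ≈ 0.741 mg/L.
Trough 0.7 mg/L vs MEC 1 mg/L: subtherapeutic.

0.7 mg/L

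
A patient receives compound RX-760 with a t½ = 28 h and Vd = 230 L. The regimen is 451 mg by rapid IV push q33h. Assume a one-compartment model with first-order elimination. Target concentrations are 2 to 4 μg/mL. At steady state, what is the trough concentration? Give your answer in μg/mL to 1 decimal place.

1.6 μg/mL

τ/t½ = 33/28 ≈ 1.1786, so fraction remaining f = (1/2)^(33/28) ≈ 0.4418.
Each bolus raises the concentration by D/Vd = 451/230 ≈ 1.961 μg/mL.
Steady-state trough Cmin,ss = C₀·f/(1−f) ≈ 1.961 × 0.4418/0.5582 ≈ 1.552 μg/mL.
Trough 1.6 μg/mL vs MEC 2 μg/mL: subtherapeutic.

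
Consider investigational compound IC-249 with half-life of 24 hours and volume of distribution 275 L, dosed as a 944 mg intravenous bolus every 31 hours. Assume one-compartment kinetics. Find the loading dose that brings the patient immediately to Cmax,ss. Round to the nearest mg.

f = (1/2)^(31/24) ≈ 0.408479; accumulation ratio R = 1/(1−f) ≈ 1.69056.
Loading dose to hit Cmax,ss on first dose: D_load = D_maint·R ≈ 944 × 1.69056 ≈ 1595.89 mg.

1596 mg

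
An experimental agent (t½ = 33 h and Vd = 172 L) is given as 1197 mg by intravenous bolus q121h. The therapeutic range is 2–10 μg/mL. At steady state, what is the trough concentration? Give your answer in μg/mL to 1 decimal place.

0.6 μg/mL

τ/t½ = 121/33 ≈ 3.6667, so fraction remaining f = (1/2)^(121/33) ≈ 0.0787.
At steady state, accumulation factor R = 1/(1 − e^(−kτ)) ≈ 1.0854.
Single-dose peak C₀ = D/Vd = 1197/172 ≈ 6.959 μg/mL.
Cmax,ss = C₀/(1 − f) ≈ 6.959/0.9213 ≈ 7.553 μg/mL.
One interval later, Cmin,ss = Cmax,ss·e^(−kτ) ≈ 7.553 × 0.0787 ≈ 0.594 μg/mL.
Trough 0.6 μg/mL vs MEC 2 μg/mL: subtherapeutic.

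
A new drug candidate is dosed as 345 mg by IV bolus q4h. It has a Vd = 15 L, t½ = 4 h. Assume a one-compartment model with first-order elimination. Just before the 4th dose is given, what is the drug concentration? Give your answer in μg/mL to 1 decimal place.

f = (1/2)^(τ/t½) = (1/2)^(4/4) ≈ 0.5000.
C₀ = D/Vd = 345/15 ≈ 23.000 μg/mL.
Before the 4th dose, 3 doses have been given. Superposition: Cmin = C₀·(f + f² + … + f^3).
≈ 23.000 × (0.5000 + 0.2500 + 0.1250) ≈ 23.000 × 0.8750 ≈ 20.125 μg/mL.

20.1 μg/mL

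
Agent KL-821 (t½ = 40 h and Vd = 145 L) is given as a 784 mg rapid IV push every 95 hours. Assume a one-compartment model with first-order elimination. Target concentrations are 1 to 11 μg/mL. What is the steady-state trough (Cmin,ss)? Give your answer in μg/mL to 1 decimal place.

Over one 95-h interval, 95/40 ≈ 2.375 half-lives elapse, leaving f ≈ 0.1928 of each dose.
At steady state, accumulation factor R = 1/(1 − e^(−kτ)) ≈ 1.2389.
Single-dose peak C₀ = D/Vd = 784/145 ≈ 5.407 μg/mL.
Steady-state peak Cmax,ss = C₀·R ≈ 5.407 × 1.2389 ≈ 6.699 μg/mL.
One interval later, Cmin,ss = Cmax,ss·e^(−kτ) ≈ 6.699 × 0.1928 ≈ 1.292 μg/mL.
Trough 1.3 μg/mL vs MEC 1 μg/mL: adequate.

1.3 μg/mL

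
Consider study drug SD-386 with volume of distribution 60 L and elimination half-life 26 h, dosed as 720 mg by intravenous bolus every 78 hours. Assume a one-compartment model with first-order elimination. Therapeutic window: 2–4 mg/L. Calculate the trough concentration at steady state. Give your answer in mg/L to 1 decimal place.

1.7 mg/L

τ = 78 h = 3 half-lives, so f = (1/2)^3 = 0.125.
Accumulation ratio R = 1/(1 − f) = 1/0.875 = 8/7.
Single-dose peak C₀ = D/Vd = 720/60 = 12 mg/L.
Steady-state peak Cmax,ss = C₀·R = 12 × 8/7 ≈ 13.714 mg/L.
Steady-state trough Cmin,ss = Cmax,ss·f ≈ 13.714 × 0.125 ≈ 1.714 mg/L.
Trough 1.7 mg/L vs MEC 2 mg/L: subtherapeutic.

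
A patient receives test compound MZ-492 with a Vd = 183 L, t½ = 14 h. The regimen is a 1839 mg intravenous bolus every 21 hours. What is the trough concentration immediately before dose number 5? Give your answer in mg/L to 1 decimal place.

5.4 mg/L

f = (1/2)^(τ/t½) = (1/2)^(21/14) ≈ 0.3536.
C₀ = D/Vd = 1839/183 ≈ 10.049 mg/L.
Before the 5th dose, 4 doses have been given. Superposition: Cmin = C₀·(f + f² + … + f^4).
≈ 10.049 × (0.3536 + 0.1250 + 0.0442 + 0.0156) ≈ 10.049 × 0.5384 ≈ 5.410 mg/L.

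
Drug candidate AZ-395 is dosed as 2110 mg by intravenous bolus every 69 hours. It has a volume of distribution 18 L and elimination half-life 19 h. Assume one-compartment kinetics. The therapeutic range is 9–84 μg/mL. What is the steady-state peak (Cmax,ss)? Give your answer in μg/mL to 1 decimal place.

k = ln2/t½ = ln2/19 ≈ 0.036481 h⁻¹; fraction remaining f = e^(−kτ) = e^(−0.036481×69) ≈ 0.0807.
At steady state, accumulation factor R = 1/(1 − e^(−kτ)) ≈ 1.0878.
Each bolus raises the concentration by D/Vd = 2110/18 ≈ 117.222 μg/mL.
Cmax,ss = C₀/(1 − f) ≈ 117.222/0.9193 ≈ 127.512 μg/mL.
Peak 127.5 μg/mL vs MTC 84 μg/mL: exceeds toxic threshold.

127.5 μg/mL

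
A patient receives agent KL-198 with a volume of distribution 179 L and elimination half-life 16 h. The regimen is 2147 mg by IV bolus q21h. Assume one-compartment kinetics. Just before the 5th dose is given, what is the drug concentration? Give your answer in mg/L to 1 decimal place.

7.9 mg/L

f = (1/2)^(τ/t½) = (1/2)^(21/16) ≈ 0.4026.
C₀ = D/Vd = 2147/179 ≈ 11.994 mg/L.
Before the 5th dose, 4 doses have been given. Superposition: Cmin = C₀·(f + f² + … + f^4).
≈ 11.994 × (0.4026 + 0.1621 + 0.0653 + 0.0263) ≈ 11.994 × 0.6563 ≈ 7.872 mg/L.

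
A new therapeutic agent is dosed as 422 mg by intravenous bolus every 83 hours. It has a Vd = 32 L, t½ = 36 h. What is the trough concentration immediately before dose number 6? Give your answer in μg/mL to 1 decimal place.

3.3 μg/mL

f = (1/2)^(τ/t½) = (1/2)^(83/36) ≈ 0.2023.
C₀ = D/Vd = 422/32 ≈ 13.188 μg/mL.
Before the 6th dose, 5 doses have been given. Superposition: Cmin = C₀·(f + f² + … + f^5).
≈ 13.188 × (0.2023 + 0.0409 + 0.0083 + 0.0017 + 0.0003) ≈ 13.188 × 0.2535 ≈ 3.343 μg/mL.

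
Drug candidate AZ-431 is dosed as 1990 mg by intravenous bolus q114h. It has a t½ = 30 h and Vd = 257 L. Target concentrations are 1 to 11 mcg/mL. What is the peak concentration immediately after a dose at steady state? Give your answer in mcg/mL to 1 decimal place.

k = ln2/t½ = ln2/30 ≈ 0.023105 h⁻¹; fraction remaining f = e^(−kτ) = e^(−0.023105×114) ≈ 0.0718.
Accumulation ratio R = 1/(1 − f) ≈ 1/0.9282 ≈ 1.0774.
Each bolus raises the concentration by D/Vd = 1990/257 ≈ 7.743 mcg/mL.
Cmax,ss = C₀/(1 − f) ≈ 7.743/0.9282 ≈ 8.342 mcg/mL.
Peak 8.3 mcg/mL vs MTC 11 mcg/mL: below toxic threshold.

8.3 mcg/mL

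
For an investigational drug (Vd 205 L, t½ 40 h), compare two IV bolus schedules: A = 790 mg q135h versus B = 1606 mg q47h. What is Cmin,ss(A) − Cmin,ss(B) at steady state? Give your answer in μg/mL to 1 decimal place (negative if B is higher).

Regimen A: f = (1/2)^(135/40) ≈ 0.0964; Cmin,ss = (790/205)·f/(1−f) ≈ 0.411 μg/mL.
Regimen B: f = (1/2)^(47/40) ≈ 0.4429; Cmin,ss = (1606/205)·f/(1−f) ≈ 6.228 μg/mL.
Difference ≈ 0.411 − 6.228 ≈ -5.817 μg/mL.

-5.8 μg/mL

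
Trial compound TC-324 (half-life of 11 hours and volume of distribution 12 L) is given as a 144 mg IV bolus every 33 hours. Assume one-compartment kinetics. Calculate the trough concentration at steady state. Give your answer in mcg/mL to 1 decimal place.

The dosing interval is 3 half-lives, so f = 2^(−3) = 0.125.
At steady state, R = 1/(1 − 0.125) = 8/7.
Single-dose peak C₀ = D/Vd = 144/12 = 12 mcg/mL.
Steady-state peak Cmax,ss = C₀·R = 12 × 8/7 ≈ 13.714 mcg/mL.
Steady-state trough Cmin,ss = Cmax,ss·f ≈ 13.714 × 0.125 ≈ 1.714 mcg/mL.

1.7 mcg/mL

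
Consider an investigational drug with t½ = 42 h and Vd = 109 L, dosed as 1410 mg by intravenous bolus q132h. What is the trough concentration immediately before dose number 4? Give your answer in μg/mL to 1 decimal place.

1.6 μg/mL

f = (1/2)^(τ/t½) = (1/2)^(132/42) ≈ 0.1132.
C₀ = D/Vd = 1410/109 ≈ 12.936 μg/mL.
Before the 4th dose, 3 doses have been given. Superposition: Cmin = C₀·(f + f² + … + f^3).
≈ 12.936 × (0.1132 + 0.0128 + 0.0015) ≈ 12.936 × 0.1275 ≈ 1.649 μg/mL.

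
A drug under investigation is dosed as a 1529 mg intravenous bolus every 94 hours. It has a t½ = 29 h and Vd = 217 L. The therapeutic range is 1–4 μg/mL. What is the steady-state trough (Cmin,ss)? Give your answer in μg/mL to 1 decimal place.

0.8 μg/mL

Over one 94-h interval, 94/29 ≈ 3.2414 half-lives elapse, leaving f ≈ 0.1057 of each dose.
Accumulation ratio R = 1/(1 − f) ≈ 1/0.8943 ≈ 1.1182.
Single-dose peak C₀ = D/Vd = 1529/217 ≈ 7.046 μg/mL.
Cmax,ss = C₀/(1 − f) ≈ 7.046/0.8943 ≈ 7.879 μg/mL.
Steady-state trough Cmin,ss = Cmax,ss·f ≈ 7.879 × 0.1057 ≈ 0.833 μg/mL.
Trough 0.8 μg/mL vs MEC 1 μg/mL: subtherapeutic.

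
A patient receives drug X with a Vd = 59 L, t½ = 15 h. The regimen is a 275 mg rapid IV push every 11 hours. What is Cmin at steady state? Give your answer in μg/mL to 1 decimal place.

Over one 11-h interval, 11/15 ≈ 0.73333 half-lives elapse, leaving f ≈ 0.6015 of each dose.
Single-dose peak C₀ = D/Vd = 275/59 ≈ 4.661 μg/mL.
Steady-state trough Cmin,ss = C₀·f/(1−f) ≈ 4.661 × 0.6015/0.3985 ≈ 7.035 μg/mL.

7.0 μg/mL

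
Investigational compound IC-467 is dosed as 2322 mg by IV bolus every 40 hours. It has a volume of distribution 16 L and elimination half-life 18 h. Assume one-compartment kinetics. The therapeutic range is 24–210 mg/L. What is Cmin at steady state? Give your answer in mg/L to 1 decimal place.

k = ln2/t½ = ln2/18 ≈ 0.038508 h⁻¹; fraction remaining f = e^(−kτ) = e^(−0.038508×40) ≈ 0.2143.
Accumulation ratio R = 1/(1 − f) ≈ 1/0.7857 ≈ 1.2728.
Single-dose peak C₀ = D/Vd = 2322/16 ≈ 145.125 mg/L.
Steady-state peak Cmax,ss = C₀·R ≈ 145.125 × 1.2728 ≈ 184.715 mg/L.
Steady-state trough Cmin,ss = Cmax,ss·f ≈ 184.715 × 0.2143 ≈ 39.584 mg/L.
Trough 39.6 mg/L vs MEC 24 mg/L: adequate.

39.6 mg/L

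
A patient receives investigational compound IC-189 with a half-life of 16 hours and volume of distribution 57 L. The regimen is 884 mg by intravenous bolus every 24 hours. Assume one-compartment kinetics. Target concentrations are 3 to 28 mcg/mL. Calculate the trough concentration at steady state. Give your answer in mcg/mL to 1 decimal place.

8.5 mcg/mL

Over one 24-h interval, 24/16 ≈ 1.5 half-lives elapse, leaving f ≈ 0.3536 of each dose.
Accumulation ratio R = 1/(1 − f) ≈ 1/0.6464 ≈ 1.5470.
Each bolus raises the concentration by D/Vd = 884/57 ≈ 15.509 mcg/mL.
Steady-state peak Cmax,ss = C₀·R ≈ 15.509 × 1.5470 ≈ 23.992 mcg/mL.
Steady-state trough Cmin,ss = Cmax,ss·f ≈ 23.992 × 0.3536 ≈ 8.484 mcg/mL.
Trough 8.5 mcg/mL vs MEC 3 mcg/mL: adequate.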